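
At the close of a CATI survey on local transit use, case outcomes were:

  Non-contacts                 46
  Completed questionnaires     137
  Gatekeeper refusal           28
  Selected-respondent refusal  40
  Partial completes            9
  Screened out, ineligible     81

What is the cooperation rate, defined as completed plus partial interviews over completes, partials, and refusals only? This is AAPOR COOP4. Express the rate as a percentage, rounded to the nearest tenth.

68.2%

Refusals = 28 + 40 = 68
Num: 137 + 9 = 146
Base: 137 + 9 + 68 = 214
COOP4 = 146 / 214 = 0.6822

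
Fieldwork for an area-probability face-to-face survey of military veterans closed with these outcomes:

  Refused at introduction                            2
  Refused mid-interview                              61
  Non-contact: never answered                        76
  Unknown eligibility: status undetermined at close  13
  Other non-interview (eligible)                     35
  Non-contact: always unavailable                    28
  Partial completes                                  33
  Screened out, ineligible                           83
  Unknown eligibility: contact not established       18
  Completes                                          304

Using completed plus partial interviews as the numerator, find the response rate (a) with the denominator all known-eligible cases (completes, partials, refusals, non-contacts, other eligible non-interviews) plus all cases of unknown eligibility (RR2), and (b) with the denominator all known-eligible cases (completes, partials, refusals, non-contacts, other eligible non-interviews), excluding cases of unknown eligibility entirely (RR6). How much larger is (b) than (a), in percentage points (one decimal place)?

Refusal or break-off = 2 + 61 = 63
No contact after all attempts = 76 + 28 = 104
Undetermined eligibility = 18 + 13 = 31
Numerator: 304 + 33 = 337
Denominator: 304 + 33 + 63 + 104 + 35 + 31 = 570
RR2 = 337 / 570 = 0.5912
Denominator: 304 + 33 + 63 + 104 + 35 = 539
RR6 = 337 / 539 = 0.6252
Difference = 62.52 − 59.12 = 3.40 percentage points

3.4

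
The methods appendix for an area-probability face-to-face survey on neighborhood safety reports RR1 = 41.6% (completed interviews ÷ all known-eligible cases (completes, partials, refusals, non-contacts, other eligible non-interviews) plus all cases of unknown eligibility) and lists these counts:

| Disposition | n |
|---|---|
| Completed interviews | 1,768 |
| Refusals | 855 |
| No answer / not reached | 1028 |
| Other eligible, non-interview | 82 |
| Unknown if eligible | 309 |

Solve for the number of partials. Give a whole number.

RR1 = 1768 / D = 0.416
D = 1768 / 0.416 = 4250.0
Rest of base = 4042
partials = 4250.0 − 4042 ≈ 208

208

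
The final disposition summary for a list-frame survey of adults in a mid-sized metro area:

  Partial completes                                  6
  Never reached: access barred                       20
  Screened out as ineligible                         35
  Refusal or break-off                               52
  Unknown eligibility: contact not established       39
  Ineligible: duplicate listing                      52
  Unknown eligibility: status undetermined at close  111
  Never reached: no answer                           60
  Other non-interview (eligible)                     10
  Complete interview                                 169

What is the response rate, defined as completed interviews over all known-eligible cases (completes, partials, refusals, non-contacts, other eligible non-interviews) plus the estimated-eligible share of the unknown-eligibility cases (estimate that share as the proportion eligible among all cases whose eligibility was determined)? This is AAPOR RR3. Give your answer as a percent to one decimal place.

38.9%

No answer / not reached = 60 + 20 = 80
Eligibility not determined = 39 + 111 = 150
Screened out, ineligible = 35 + 52 = 87
Top = 169
Known eligible = 169 + 6 + 52 + 80 + 10 = 317
e = 317 / (317 + 87) = 317 / 404 = 0.7847
Eligible share of unknowns = 0.7847 × 150 = 117.70
Base = 317 + 117.70 = 434.70
RR3 = 169 / 434.70 = 0.3888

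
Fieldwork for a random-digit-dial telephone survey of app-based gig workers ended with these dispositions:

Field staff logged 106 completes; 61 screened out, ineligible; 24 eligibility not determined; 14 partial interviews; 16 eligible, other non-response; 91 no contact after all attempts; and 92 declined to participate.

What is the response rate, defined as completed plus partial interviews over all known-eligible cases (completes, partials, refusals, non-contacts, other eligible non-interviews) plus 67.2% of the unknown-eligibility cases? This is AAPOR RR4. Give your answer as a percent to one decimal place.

Top → 106 + 14 = 120
Known eligible → 106 + 14 + 92 + 91 + 16 = 319
Estimated eligible among unknowns → 0.6720 × 24 = 16.13
Denominator → 319 + 16.13 = 335.13
RR4 = 120 / 335.13 = 0.3581

35.8%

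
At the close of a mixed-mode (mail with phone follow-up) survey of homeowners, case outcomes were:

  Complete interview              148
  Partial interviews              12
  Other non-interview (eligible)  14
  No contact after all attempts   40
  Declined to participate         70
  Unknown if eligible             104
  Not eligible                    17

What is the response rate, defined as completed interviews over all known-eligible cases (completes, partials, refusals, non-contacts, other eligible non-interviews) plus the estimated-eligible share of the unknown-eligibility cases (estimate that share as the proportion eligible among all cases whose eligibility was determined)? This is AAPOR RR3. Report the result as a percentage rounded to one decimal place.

38.7%

Top → 148
Known eligible → 148 + 12 + 70 + 40 + 14 = 284
e = 284 / (284 + 17) = 284 / 301 = 0.9435
Estimated eligible among unknowns → 0.9435 × 104 = 98.12
Base → 284 + 98.12 = 382.12
RR3 = 148 / 382.12 = 0.3873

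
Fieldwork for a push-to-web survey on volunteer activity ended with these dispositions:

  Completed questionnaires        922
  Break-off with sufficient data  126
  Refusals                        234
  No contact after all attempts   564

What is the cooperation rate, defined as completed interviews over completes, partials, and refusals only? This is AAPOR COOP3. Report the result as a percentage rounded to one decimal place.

Top = 922
Base = 922 + 126 + 234 = 1282
COOP3 = 922 / 1282 = 0.7192

71.9%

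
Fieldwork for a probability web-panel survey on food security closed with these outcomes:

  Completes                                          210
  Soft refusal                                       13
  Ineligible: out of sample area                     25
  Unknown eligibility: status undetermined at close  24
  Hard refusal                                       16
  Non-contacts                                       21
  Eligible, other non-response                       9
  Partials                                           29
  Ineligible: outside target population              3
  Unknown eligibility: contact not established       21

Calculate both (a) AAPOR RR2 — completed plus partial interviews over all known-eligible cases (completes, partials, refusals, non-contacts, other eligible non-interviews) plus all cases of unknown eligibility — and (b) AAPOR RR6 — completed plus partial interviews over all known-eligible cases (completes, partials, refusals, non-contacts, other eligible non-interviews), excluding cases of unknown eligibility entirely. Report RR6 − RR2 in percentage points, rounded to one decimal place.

Refused = 16 + 13 = 29
Eligibility not determined = 21 + 24 = 45
Out of scope = 3 + 25 = 28
Top: 210 + 29 = 239
Denominator: 210 + 29 + 29 + 21 + 9 + 45 = 343
RR2 = 239 / 343 = 0.6968
Denominator: 210 + 29 + 29 + 21 + 9 = 298
RR6 = 239 / 298 = 0.8020
Difference = 80.20 − 69.68 = 10.52 percentage points

10.5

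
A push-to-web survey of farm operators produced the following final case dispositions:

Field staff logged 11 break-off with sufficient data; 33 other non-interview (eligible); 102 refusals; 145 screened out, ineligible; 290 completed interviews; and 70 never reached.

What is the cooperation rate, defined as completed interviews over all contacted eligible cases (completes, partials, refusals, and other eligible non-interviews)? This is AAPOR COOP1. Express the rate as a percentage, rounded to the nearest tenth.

66.5%

Top = 290
Denom = 290 + 11 + 102 + 33 = 436
COOP1 = 290 / 436 = 0.6651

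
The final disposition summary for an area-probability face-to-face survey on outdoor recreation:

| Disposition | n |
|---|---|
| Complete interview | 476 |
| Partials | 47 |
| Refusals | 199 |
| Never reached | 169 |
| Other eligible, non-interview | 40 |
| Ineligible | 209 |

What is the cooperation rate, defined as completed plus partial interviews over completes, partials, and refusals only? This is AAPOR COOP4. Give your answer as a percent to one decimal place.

72.4%

Top: 476 + 47 = 523
Base: 476 + 47 + 199 = 722
COOP4 = 523 / 722 = 0.7244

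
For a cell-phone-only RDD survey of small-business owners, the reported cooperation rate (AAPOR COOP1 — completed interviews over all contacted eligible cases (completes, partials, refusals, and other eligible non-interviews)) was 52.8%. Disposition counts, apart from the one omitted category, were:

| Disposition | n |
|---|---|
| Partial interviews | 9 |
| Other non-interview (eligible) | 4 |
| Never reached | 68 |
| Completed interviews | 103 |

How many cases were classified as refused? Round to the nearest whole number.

79

COOP1 = 103 / D = 0.528
D = 103 / 0.528 = 195.1
Other denominator terms total 116
refused = 195.1 − 116 ≈ 79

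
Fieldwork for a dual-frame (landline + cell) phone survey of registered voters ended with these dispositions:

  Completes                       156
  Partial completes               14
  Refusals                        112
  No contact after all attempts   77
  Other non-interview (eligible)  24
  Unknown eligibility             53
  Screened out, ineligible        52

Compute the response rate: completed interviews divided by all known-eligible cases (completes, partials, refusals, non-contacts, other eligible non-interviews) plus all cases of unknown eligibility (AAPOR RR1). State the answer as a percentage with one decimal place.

35.8%

Num → 156
Denominator → 156 + 14 + 112 + 77 + 24 + 53 = 436
RR1 = 156 / 436 = 0.3578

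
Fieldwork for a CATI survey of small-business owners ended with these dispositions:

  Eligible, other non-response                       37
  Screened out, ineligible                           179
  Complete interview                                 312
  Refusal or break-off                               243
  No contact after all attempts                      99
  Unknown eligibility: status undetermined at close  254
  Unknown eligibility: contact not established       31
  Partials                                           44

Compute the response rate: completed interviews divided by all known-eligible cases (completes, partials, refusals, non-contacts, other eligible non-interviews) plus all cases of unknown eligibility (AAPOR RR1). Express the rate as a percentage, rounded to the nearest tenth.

Undetermined eligibility = 31 + 254 = 285
Numerator: 312
Denom: 312 + 44 + 243 + 99 + 37 + 285 = 1020
RR1 = 312 / 1020 = 0.3059

30.6%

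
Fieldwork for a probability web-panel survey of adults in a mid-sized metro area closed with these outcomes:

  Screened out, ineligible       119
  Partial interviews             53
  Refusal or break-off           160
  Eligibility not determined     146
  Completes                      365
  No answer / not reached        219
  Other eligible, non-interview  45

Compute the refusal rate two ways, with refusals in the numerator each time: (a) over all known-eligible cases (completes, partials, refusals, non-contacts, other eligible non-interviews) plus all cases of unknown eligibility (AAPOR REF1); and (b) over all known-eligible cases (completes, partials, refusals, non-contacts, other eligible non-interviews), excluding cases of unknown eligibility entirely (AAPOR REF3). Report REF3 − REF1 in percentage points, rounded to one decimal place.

2.8

Num: 160
Denominator: 365 + 53 + 160 + 219 + 45 + 146 = 988
REF1 = 160 / 988 = 0.1619
Denominator: 365 + 53 + 160 + 219 + 45 = 842
REF3 = 160 / 842 = 0.1900
Difference = 19.00 − 16.19 = 2.81 percentage points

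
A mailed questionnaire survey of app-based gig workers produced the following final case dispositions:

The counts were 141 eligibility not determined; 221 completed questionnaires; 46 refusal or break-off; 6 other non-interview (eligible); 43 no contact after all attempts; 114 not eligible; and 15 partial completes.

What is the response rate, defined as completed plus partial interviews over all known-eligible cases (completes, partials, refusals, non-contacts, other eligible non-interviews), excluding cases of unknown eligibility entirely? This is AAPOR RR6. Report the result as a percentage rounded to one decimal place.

71.3%

Top → 221 + 15 = 236
Denominator → 221 + 15 + 46 + 43 + 6 = 331
RR6 = 236 / 331 = 0.7130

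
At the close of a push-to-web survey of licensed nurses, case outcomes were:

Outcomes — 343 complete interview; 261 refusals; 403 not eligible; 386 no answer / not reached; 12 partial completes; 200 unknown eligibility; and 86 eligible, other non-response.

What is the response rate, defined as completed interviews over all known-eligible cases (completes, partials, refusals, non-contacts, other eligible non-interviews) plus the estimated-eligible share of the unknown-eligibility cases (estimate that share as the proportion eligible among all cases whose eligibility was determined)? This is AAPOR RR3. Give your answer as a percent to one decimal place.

27.8%

Numerator → 343
Eligible (known) → 343 + 12 + 261 + 386 + 86 = 1088
e = 1088 / (1088 + 403) = 1088 / 1491 = 0.7297
e × U → 0.7297 × 200 = 145.94
Base → 1088 + 145.94 = 1233.94
RR3 = 343 / 1233.94 = 0.2780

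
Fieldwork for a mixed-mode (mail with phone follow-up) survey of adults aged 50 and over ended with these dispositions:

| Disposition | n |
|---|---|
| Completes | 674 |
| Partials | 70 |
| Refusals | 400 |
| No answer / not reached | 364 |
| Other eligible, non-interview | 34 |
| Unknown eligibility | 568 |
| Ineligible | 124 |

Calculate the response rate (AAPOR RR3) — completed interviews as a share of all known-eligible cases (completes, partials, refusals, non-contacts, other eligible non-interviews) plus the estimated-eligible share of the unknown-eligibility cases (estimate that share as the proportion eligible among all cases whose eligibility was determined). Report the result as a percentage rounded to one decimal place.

Numerator: 674
Eligible (known): 674 + 70 + 400 + 364 + 34 = 1542
e = 1542 / (1542 + 124) = 1542 / 1666 = 0.9256
Estimated eligible among unknowns: 0.9256 × 568 = 525.74
Denominator: 1542 + 525.74 = 2067.74
RR3 = 674 / 2067.74 = 0.3260

32.6%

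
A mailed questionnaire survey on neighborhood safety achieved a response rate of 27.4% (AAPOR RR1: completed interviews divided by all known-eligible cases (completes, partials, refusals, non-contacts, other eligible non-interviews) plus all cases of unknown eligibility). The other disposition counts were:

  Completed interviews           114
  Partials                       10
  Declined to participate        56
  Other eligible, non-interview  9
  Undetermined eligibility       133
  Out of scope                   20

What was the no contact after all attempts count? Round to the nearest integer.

94

RR1 = 114 / D = 0.274
D = 114 / 0.274 = 416.1
Other denominator terms total 322
no contact after all attempts = 416.1 − 322 ≈ 94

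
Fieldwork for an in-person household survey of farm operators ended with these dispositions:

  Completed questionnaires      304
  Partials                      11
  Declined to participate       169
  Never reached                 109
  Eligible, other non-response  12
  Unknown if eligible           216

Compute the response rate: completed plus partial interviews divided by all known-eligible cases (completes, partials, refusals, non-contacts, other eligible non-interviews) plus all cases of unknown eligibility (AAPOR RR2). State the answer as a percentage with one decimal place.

Numerator = 304 + 11 = 315
Denom = 304 + 11 + 169 + 109 + 12 + 216 = 821
RR2 = 315 / 821 = 0.3837

38.4%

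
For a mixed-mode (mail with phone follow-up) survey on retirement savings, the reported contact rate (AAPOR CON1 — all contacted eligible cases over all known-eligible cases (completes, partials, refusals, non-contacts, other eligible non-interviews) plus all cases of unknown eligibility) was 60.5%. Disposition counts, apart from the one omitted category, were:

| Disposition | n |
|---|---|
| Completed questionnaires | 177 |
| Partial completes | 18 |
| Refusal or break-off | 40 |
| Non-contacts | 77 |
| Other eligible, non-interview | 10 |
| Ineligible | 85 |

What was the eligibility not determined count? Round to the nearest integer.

83

Numerator = 177 + 18 + 40 + 10 = 245
CON1 = 245 / D = 0.605
D = 245 / 0.605 = 405.0
Rest of base = 322
eligibility not determined = 405.0 − 322 ≈ 83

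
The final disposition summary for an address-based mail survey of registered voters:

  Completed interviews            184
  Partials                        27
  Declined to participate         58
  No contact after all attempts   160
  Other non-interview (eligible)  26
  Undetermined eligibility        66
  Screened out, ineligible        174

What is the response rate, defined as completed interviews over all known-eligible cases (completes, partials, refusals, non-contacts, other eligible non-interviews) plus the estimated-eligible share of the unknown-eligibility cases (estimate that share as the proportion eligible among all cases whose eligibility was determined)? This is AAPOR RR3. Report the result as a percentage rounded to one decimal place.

36.6%

Top = 184
Known eligible = 184 + 27 + 58 + 160 + 26 = 455
e = 455 / (455 + 174) = 455 / 629 = 0.7234
e × U = 0.7234 × 66 = 47.74
Base = 455 + 47.74 = 502.74
RR3 = 184 / 502.74 = 0.3660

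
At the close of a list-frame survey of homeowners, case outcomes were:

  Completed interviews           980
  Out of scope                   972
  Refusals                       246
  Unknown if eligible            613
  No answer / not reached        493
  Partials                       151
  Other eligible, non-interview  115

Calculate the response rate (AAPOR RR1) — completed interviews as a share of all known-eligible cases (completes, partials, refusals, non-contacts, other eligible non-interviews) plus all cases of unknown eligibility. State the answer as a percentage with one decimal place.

Top: 980
Denom: 980 + 151 + 246 + 493 + 115 + 613 = 2598
RR1 = 980 / 2598 = 0.3772

37.7%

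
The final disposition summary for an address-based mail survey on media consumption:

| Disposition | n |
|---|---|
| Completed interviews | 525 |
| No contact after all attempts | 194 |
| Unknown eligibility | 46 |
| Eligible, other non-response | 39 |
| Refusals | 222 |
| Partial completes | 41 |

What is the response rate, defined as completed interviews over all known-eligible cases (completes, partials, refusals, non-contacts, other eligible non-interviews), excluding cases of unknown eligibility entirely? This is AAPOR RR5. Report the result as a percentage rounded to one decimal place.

51.4%

Top: 525
Base: 525 + 41 + 222 + 194 + 39 = 1021
RR5 = 525 / 1021 = 0.5142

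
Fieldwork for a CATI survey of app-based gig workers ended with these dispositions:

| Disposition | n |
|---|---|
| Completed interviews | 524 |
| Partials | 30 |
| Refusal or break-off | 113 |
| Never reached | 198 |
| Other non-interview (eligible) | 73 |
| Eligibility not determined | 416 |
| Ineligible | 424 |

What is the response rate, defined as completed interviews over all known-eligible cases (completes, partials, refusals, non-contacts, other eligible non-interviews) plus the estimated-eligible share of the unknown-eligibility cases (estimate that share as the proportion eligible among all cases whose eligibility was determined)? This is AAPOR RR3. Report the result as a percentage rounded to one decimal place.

42.8%

Numerator: 524
Determined eligible: 524 + 30 + 113 + 198 + 73 = 938
e = 938 / (938 + 424) = 938 / 1362 = 0.6887
Estimated eligible among unknowns: 0.6887 × 416 = 286.50
Base: 938 + 286.50 = 1224.50
RR3 = 524 / 1224.50 = 0.4279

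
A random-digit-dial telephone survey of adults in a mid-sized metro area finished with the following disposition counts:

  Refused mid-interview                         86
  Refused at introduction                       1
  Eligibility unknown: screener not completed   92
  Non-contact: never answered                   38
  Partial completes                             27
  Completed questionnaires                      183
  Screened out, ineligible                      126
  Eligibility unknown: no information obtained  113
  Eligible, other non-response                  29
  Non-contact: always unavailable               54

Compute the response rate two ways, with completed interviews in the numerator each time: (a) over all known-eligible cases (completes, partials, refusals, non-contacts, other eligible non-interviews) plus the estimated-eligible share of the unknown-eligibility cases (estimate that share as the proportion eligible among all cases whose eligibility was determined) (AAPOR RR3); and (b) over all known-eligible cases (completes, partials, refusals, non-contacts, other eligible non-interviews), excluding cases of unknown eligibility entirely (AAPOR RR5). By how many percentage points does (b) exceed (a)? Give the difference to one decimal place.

12.0

Refusals = 1 + 86 = 87
No contact after all attempts = 38 + 54 = 92
Unknown if eligible = 92 + 113 = 205
Numerator: 183
Known eligible: 183 + 27 + 87 + 92 + 29 = 418
e = 418 / (418 + 126) = 418 / 544 = 0.7684
Estimated eligible among unknowns: 0.7684 × 205 = 157.52
Base: 418 + 157.52 = 575.52
RR3 = 183 / 575.52 = 0.3180
Base: 183 + 27 + 87 + 92 + 29 = 418
RR5 = 183 / 418 = 0.4378
Difference = 43.78 − 31.80 = 11.98 percentage points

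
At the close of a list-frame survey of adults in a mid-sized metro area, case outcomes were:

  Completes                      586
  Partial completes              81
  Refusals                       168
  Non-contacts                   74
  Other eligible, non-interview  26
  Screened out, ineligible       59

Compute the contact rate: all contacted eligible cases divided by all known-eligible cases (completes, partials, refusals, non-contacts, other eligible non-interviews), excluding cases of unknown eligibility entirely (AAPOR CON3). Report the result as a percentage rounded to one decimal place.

Num = 586 + 81 + 168 + 26 = 861
Denom = 586 + 81 + 168 + 74 + 26 = 935
CON3 = 861 / 935 = 0.9209

92.1%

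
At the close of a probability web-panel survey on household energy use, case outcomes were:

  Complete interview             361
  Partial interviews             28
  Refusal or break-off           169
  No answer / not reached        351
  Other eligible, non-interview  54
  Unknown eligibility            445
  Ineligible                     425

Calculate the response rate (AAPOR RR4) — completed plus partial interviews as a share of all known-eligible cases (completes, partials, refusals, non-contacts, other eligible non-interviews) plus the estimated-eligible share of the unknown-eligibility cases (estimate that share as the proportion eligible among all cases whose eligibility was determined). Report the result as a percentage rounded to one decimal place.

Top → 361 + 28 = 389
Known eligible → 361 + 28 + 169 + 351 + 54 = 963
e = 963 / (963 + 425) = 963 / 1388 = 0.6938
e × U → 0.6938 × 445 = 308.74
Denominator → 963 + 308.74 = 1271.74
RR4 = 389 / 1271.74 = 0.3059

30.6%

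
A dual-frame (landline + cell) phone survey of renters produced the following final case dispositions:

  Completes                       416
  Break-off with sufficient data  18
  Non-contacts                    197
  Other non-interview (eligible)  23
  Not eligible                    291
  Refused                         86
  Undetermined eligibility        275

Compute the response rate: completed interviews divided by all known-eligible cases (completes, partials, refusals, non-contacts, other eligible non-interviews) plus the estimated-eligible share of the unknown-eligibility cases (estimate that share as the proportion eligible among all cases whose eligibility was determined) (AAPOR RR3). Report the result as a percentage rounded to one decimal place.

Num → 416
Determined eligible → 416 + 18 + 86 + 197 + 23 = 740
e = 740 / (740 + 291) = 740 / 1031 = 0.7177
e × U → 0.7177 × 275 = 197.37
Denom → 740 + 197.37 = 937.37
RR3 = 416 / 937.37 = 0.4438

44.4%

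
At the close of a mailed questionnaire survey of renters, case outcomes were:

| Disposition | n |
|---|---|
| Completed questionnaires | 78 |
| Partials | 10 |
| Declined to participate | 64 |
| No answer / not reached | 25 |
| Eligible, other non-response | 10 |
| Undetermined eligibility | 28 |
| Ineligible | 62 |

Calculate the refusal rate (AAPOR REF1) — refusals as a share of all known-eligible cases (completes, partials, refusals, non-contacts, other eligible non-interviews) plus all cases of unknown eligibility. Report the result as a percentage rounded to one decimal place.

29.8%

Top = 64
Denom = 78 + 10 + 64 + 25 + 10 + 28 = 215
REF1 = 64 / 215 = 0.2977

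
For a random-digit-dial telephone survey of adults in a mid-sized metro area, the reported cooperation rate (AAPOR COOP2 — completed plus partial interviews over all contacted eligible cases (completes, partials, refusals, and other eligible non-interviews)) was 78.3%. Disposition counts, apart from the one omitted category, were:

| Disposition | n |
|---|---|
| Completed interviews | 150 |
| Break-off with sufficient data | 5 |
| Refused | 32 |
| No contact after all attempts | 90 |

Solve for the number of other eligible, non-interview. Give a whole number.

Top: 150 + 5 = 155
COOP2 = 155 / D = 0.783
D = 155 / 0.783 = 198.0
Remaining denominator categories sum to 187
other eligible, non-interview = 198.0 − 187 ≈ 11

11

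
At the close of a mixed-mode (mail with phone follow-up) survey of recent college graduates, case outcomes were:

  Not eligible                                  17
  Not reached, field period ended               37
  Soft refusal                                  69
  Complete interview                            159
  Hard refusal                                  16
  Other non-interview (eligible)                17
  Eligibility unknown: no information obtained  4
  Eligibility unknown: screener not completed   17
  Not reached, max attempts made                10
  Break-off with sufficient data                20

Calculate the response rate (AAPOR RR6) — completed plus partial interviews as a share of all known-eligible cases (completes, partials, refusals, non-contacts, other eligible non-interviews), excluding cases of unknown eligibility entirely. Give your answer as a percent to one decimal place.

54.6%

Refusals = 16 + 69 = 85
Non-contacts = 37 + 10 = 47
Undetermined eligibility = 17 + 4 = 21
Num = 159 + 20 = 179
Denom = 159 + 20 + 85 + 47 + 17 = 328
RR6 = 179 / 328 = 0.5457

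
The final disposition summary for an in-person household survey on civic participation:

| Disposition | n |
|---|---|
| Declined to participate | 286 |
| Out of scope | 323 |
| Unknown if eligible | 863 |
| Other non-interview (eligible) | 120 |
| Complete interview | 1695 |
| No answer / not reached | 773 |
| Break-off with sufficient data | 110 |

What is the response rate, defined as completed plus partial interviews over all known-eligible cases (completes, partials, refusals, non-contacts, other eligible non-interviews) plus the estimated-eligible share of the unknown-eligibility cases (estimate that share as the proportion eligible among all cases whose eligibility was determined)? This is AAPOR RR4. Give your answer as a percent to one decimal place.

Numerator: 1695 + 110 = 1805
Determined eligible: 1695 + 110 + 286 + 773 + 120 = 2984
e = 2984 / (2984 + 323) = 2984 / 3307 = 0.9023
e × U: 0.9023 × 863 = 778.68
Base: 2984 + 778.68 = 3762.68
RR4 = 1805 / 3762.68 = 0.4797

48.0%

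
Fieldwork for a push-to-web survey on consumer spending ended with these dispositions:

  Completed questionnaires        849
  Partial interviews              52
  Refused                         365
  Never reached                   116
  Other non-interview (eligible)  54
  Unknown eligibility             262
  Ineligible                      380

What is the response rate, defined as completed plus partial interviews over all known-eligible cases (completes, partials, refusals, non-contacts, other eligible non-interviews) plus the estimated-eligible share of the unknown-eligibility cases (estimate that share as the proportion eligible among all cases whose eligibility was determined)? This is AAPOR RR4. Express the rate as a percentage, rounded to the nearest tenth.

Num → 849 + 52 = 901
Determined eligible → 849 + 52 + 365 + 116 + 54 = 1436
e = 1436 / (1436 + 380) = 1436 / 1816 = 0.7907
e × U → 0.7907 × 262 = 207.16
Denominator → 1436 + 207.16 = 1643.16
RR4 = 901 / 1643.16 = 0.5483

54.8%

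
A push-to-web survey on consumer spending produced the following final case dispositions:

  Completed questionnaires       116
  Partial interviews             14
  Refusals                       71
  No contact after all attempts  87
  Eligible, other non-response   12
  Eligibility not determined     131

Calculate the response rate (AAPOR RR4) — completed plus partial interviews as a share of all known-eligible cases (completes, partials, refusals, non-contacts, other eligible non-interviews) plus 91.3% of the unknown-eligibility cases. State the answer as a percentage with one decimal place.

Numerator = 116 + 14 = 130
Eligible (known) = 116 + 14 + 71 + 87 + 12 = 300
Eligible share of unknowns = 0.9130 × 131 = 119.60
Denominator = 300 + 119.60 = 419.60
RR4 = 130 / 419.60 = 0.3098

31.0%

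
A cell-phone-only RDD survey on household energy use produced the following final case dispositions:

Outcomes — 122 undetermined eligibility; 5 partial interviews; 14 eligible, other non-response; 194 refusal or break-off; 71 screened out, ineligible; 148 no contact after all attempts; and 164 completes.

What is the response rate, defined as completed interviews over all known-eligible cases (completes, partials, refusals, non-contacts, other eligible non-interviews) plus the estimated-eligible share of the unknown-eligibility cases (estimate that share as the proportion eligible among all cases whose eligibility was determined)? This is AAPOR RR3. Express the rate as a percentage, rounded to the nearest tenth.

25.9%

Numerator: 164
Known eligible: 164 + 5 + 194 + 148 + 14 = 525
e = 525 / (525 + 71) = 525 / 596 = 0.8809
Eligible share of unknowns: 0.8809 × 122 = 107.47
Base: 525 + 107.47 = 632.47
RR3 = 164 / 632.47 = 0.2593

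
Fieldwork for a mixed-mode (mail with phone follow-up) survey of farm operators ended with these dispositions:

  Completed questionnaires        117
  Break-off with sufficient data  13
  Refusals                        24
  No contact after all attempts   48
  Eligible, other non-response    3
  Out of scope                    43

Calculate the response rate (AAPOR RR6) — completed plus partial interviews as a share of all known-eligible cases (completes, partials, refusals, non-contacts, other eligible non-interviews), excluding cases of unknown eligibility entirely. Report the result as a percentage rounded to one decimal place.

Numerator = 117 + 13 = 130
Denom = 117 + 13 + 24 + 48 + 3 = 205
RR6 = 130 / 205 = 0.6341

63.4%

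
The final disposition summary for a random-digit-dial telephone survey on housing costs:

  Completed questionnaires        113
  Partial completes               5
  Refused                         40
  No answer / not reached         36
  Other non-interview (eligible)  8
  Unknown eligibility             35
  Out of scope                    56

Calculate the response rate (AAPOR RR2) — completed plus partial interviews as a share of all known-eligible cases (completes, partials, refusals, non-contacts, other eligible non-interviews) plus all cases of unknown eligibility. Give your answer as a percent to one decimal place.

Numerator → 113 + 5 = 118
Denominator → 113 + 5 + 40 + 36 + 8 + 35 = 237
RR2 = 118 / 237 = 0.4979

49.8%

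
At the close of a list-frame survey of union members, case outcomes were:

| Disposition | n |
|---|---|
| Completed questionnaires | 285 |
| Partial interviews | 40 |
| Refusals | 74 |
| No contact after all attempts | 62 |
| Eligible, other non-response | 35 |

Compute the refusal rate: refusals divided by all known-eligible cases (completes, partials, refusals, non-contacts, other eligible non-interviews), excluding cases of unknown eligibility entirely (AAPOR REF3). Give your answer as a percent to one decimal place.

Num → 74
Denominator → 285 + 40 + 74 + 62 + 35 = 496
REF3 = 74 / 496 = 0.1492

14.9%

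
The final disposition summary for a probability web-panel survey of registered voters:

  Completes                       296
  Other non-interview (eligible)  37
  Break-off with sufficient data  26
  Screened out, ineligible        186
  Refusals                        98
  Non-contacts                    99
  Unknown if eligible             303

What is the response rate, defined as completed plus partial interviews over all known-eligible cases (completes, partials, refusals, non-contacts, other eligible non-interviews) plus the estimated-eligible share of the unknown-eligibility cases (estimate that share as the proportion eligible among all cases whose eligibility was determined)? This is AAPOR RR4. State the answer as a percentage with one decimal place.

41.1%

Num = 296 + 26 = 322
Determined eligible = 296 + 26 + 98 + 99 + 37 = 556
e = 556 / (556 + 186) = 556 / 742 = 0.7493
e × U = 0.7493 × 303 = 227.04
Base = 556 + 227.04 = 783.04
RR4 = 322 / 783.04 = 0.4112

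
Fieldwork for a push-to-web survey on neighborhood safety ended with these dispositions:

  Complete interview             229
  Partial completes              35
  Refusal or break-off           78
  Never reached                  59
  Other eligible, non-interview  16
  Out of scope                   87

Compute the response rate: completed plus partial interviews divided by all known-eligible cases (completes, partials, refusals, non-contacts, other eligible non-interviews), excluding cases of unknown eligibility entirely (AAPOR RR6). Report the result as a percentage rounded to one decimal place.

63.3%

Numerator = 229 + 35 = 264
Denom = 229 + 35 + 78 + 59 + 16 = 417
RR6 = 264 / 417 = 0.6331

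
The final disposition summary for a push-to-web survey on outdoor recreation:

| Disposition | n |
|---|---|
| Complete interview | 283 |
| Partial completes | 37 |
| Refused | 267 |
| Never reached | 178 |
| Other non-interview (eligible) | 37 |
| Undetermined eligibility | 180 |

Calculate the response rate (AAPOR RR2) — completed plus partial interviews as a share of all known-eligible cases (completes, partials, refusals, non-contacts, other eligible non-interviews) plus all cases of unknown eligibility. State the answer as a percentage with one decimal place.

Top → 283 + 37 = 320
Denominator → 283 + 37 + 267 + 178 + 37 + 180 = 982
RR2 = 320 / 982 = 0.3259

32.6%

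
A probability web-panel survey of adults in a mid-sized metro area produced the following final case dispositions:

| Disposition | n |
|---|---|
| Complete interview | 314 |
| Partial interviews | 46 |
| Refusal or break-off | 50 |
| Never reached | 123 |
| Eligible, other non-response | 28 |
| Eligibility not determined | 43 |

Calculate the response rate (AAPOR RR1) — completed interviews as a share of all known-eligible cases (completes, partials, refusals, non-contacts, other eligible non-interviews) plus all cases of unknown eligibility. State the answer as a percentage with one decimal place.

Top = 314
Denominator = 314 + 46 + 50 + 123 + 28 + 43 = 604
RR1 = 314 / 604 = 0.5199

52.0%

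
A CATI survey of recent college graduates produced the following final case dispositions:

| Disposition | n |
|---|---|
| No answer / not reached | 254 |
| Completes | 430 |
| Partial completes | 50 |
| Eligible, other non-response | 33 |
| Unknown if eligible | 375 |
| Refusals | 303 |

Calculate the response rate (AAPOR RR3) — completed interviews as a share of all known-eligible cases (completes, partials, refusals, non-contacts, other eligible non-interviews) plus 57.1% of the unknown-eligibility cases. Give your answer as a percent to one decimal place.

33.5%

Numerator = 430
Known eligible = 430 + 50 + 303 + 254 + 33 = 1070
Estimated eligible among unknowns = 0.5710 × 375 = 214.12
Denominator = 1070 + 214.12 = 1284.12
RR3 = 430 / 1284.12 = 0.3349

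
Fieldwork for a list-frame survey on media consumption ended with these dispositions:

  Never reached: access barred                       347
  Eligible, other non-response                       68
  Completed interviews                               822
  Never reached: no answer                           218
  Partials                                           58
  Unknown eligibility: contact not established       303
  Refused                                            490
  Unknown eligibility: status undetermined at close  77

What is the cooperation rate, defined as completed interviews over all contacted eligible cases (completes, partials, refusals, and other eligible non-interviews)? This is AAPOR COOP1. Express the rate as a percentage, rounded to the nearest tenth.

No answer / not reached = 218 + 347 = 565
Unknown if eligible = 303 + 77 = 380
Numerator: 822
Denom: 822 + 58 + 490 + 68 = 1438
COOP1 = 822 / 1438 = 0.5716

57.2%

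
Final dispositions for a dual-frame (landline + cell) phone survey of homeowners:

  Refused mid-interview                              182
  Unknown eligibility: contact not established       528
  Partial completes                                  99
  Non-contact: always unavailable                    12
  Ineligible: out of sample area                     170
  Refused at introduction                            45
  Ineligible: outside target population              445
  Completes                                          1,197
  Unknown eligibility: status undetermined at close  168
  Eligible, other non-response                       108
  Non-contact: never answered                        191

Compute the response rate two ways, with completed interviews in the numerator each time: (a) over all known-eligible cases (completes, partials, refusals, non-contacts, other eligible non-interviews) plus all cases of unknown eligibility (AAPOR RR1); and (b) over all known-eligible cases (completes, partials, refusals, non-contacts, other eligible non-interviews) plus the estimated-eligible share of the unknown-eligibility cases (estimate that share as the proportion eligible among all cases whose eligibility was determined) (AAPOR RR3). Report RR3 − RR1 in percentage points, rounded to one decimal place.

3.5

Refused = 45 + 182 = 227
No answer / not reached = 191 + 12 = 203
Undetermined eligibility = 528 + 168 = 696
Ineligible = 445 + 170 = 615
Num = 1197
Denominator = 1197 + 99 + 227 + 203 + 108 + 696 = 2530
RR1 = 1197 / 2530 = 0.4731
Known eligible = 1197 + 99 + 227 + 203 + 108 = 1834
e = 1834 / (1834 + 615) = 1834 / 2449 = 0.7489
Eligible share of unknowns = 0.7489 × 696 = 521.23
Denominator = 1834 + 521.23 = 2355.23
RR3 = 1197 / 2355.23 = 0.5082
Difference = 50.82 − 47.31 = 3.51 percentage points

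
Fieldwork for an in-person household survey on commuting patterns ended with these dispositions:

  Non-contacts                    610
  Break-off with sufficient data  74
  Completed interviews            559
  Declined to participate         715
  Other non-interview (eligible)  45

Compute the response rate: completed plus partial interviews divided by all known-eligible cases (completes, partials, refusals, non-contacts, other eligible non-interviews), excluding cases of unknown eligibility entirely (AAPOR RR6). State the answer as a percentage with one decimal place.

31.6%

Num → 559 + 74 = 633
Base → 559 + 74 + 715 + 610 + 45 = 2003
RR6 = 633 / 2003 = 0.3160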